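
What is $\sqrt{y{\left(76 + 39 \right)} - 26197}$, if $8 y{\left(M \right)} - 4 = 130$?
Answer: $\frac{i \sqrt{104721}}{2} \approx 161.8 i$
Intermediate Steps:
$y{\left(M \right)} = \frac{67}{4}$ ($y{\left(M \right)} = \frac{1}{2} + \frac{1}{8} \cdot 130 = \frac{1}{2} + \frac{65}{4} = \frac{67}{4}$)
$\sqrt{y{\left(76 + 39 \right)} - 26197} = \sqrt{\frac{67}{4} - 26197} = \sqrt{- \frac{104721}{4}} = \frac{i \sqrt{104721}}{2}$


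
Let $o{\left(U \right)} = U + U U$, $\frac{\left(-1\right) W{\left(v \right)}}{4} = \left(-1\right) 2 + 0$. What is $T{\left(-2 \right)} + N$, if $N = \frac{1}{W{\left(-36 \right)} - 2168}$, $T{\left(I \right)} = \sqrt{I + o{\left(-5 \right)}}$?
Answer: $- \frac{1}{2160} + 3 \sqrt{2} \approx 4.2422$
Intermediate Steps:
$W{\left(v \right)} = 8$ ($W{\left(v \right)} = - 4 \left(\left(-1\right) 2 + 0\right) = - 4 \left(-2 + 0\right) = \left(-4\right) \left(-2\right) = 8$)
$o{\left(U \right)} = U + U^{2}$
$T{\left(I \right)} = \sqrt{20 + I}$ ($T{\left(I \right)} = \sqrt{I - 5 \left(1 - 5\right)} = \sqrt{I - -20} = \sqrt{I + 20} = \sqrt{20 + I}$)
$N = - \frac{1}{2160}$ ($N = \frac{1}{8 - 2168} = \frac{1}{-2160} = - \frac{1}{2160} \approx -0.00046296$)
$T{\left(-2 \right)} + N = \sqrt{20 - 2} - \frac{1}{2160} = \sqrt{18} - \frac{1}{2160} = 3 \sqrt{2} - \frac{1}{2160} = - \frac{1}{2160} + 3 \sqrt{2}$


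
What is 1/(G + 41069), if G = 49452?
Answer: 1/90521 ≈ 1.1047e-5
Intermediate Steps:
1/(G + 41069) = 1/(49452 + 41069) = 1/90521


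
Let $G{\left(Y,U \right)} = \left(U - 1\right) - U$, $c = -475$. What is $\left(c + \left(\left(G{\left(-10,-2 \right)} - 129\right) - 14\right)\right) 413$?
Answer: $-255647$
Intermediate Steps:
$G{\left(Y,U \right)} = -1$ ($G{\left(Y,U \right)} = \left(U - 1\right) - U = \left(-1 + U\right) - U = -1$)
$\left(c + \left(\left(G{\left(-10,-2 \right)} - 129\right) - 14\right)\right) 413 = \left(-475 - 144\right) 413 = \left(-619\right) 413 = -255647$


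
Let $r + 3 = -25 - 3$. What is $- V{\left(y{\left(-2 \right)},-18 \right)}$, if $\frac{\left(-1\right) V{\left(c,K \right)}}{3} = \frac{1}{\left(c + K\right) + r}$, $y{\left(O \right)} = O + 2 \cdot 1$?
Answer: $- \frac{3}{49} \approx -0.061224$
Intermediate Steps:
$r = -31$ ($r = -3 - 28 = -31$)
$y{\left(O \right)} = 2 + O$ ($y{\left(O \right)} = O + 2 = 2 + O$)
$V{\left(c,K \right)} = - \frac{3}{-31 + K + c}$ ($V{\left(c,K \right)} = - \frac{3}{\left(c + K\right) - 31} = - \frac{3}{\left(K + c\right) - 31} = - \frac{3}{-31 + K + c}$)
$- V{\left(y{\left(-2 \right)},-18 \right)} = - \frac{-3}{-31 - 18 + \left(2 - 2\right)} = - \frac{-3}{-31 - 18 + 0} = - \frac{-3}{-49} = - \frac{\left(-3\right) \left(-1\right)}{49} = \left(-1\right) \frac{3}{49} = - \frac{3}{49}$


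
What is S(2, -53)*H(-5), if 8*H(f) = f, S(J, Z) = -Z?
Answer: -265/8 ≈ -33.125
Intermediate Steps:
H(f) = f/8
S(2, -53)*H(-5) = (-1*(-53))*((1/8)*(-5)) = 53*(-5/8) = -265/8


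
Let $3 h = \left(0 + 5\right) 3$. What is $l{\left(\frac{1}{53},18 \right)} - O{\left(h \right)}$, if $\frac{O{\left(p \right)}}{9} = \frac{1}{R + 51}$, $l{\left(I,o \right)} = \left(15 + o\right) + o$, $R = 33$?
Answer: $\frac{1425}{28} \approx 50.893$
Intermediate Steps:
$h = 5$ ($h = \frac{\left(0 + 5\right) 3}{3} = \frac{5 \cdot 3}{3} = \frac{1}{3} \cdot 15 = 5$)
$l{\left(I,o \right)} = 15 + 2 o$
$O{\left(p \right)} = \frac{3}{28}$ ($O{\left(p \right)} = \frac{9}{33 + 51} = \frac{9}{84} = 9 \cdot \frac{1}{84} = \frac{3}{28}$)
$l{\left(\frac{1}{53},18 \right)} - O{\left(h \right)} = \left(15 + 2 \cdot 18\right) - \frac{3}{28} = \left(15 + 36\right) - \frac{3}{28} = 51 - \frac{3}{28} = \frac{1425}{28}$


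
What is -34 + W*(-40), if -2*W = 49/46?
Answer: -292/23 ≈ -12.696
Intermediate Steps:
W = -49/92 (W = -49/(2*46) = -½*49/46 = -49/92 ≈ -0.53261)
-34 + W*(-40) = -34 - 49/92*(-40) = -34 + 490/23 = -292/23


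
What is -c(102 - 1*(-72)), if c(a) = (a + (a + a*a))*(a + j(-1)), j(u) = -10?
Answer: -5022336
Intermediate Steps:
c(a) = (-10 + a)*(a² + 2*a) (c(a) = (a + (a + a*a))*(a - 10) = (a + (a + a²))*(-10 + a) = (a² + 2*a)*(-10 + a) = (-10 + a)*(a² + 2*a))
-c(102 - 1*(-72)) = -(102 - 1*(-72))*(-20 + (102 - 1*(-72))² - 8*(102 - 1*(-72))) = -(102 + 72)*(-20 + (102 + 72)² - 8*(102 + 72)) = -174*(-20 + 174² - 8*174) = -174*(-20 + 30276 - 1392) = -174*28864 = -1*5022336 = -5022336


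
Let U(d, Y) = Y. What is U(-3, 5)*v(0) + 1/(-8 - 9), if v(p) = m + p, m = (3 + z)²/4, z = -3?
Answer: -1/17 ≈ -0.058824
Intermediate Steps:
m = 0 (m = (3 - 3)²/4 = 0²*(¼) = 0*(¼) = 0)
v(p) = p (v(p) = 0 + p = p)
U(-3, 5)*v(0) + 1/(-8 - 9) = 5*0 + 1/(-8 - 9) = 0 + 1/(-17) = 0 - 1/17 = -1/17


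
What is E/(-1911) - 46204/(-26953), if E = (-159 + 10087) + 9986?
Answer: -149482066/17169061 ≈ -8.7065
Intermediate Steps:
E = 19914 (E = 9928 + 9986 = 19914)
E/(-1911) - 46204/(-26953) = 19914/(-1911) - 46204/(-26953) = 19914*(-1/1911) - 46204*(-1/26953) = -6638/637 + 46204/26953 = -149482066/17169061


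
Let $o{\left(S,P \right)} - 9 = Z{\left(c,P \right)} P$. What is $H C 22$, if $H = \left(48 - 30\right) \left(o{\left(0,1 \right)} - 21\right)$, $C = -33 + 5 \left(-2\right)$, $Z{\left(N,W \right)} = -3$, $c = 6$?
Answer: $255420$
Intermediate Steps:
$o{\left(S,P \right)} = 9 - 3 P$
$C = -43$ ($C = -33 - 10 = -43$)
$H = -270$ ($H = \left(48 - 30\right) \left(\left(9 - 3\right) - 21\right) = 18 \left(\left(9 - 3\right) - 21\right) = 18 \left(6 - 21\right) = 18 \left(-15\right) = -270$)
$H C 22 = \left(-270\right) \left(-43\right) 22 = 11610 \cdot 22 = 255420$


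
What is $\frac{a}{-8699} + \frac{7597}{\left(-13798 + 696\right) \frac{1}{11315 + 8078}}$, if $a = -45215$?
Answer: $- \frac{1281019267149}{113974298} \approx -11240.0$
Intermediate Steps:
$\frac{a}{-8699} + \frac{7597}{\left(-13798 + 696\right) \frac{1}{11315 + 8078}} = - \frac{45215}{-8699} + \frac{7597}{\left(-13798 + 696\right) \frac{1}{11315 + 8078}} = \left(-45215\right) \left(- \frac{1}{8699}\right) + \frac{7597}{\left(-13102\right) \frac{1}{19393}} = \frac{45215}{8699} + \frac{7597}{\left(-13102\right) \frac{1}{19393}} = \frac{45215}{8699} + \frac{7597}{- \frac{13102}{19393}} = \frac{45215}{8699} + 7597 \left(- \frac{19393}{13102}\right) = \frac{45215}{8699} - \frac{147328621}{13102} = - \frac{1281019267149}{113974298}$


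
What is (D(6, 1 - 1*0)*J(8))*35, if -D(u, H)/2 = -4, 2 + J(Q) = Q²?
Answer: 17360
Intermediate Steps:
J(Q) = -2 + Q²
D(u, H) = 8 (D(u, H) = -2*(-4) = 8)
(D(6, 1 - 1*0)*J(8))*35 = (8*(-2 + 8²))*35 = (8*(-2 + 64))*35 = (8*62)*35 = 496*35 = 17360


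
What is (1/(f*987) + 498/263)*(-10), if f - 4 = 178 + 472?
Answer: -1607291335/84882987 ≈ -18.935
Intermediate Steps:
f = 654 (f = 4 + (178 + 472) = 4 + 650 = 654)
(1/(f*987) + 498/263)*(-10) = (1/(654*987) + 498/263)*(-10) = ((1/654)*(1/987) + 498*(1/263))*(-10) = (1/645498 + 498/263)*(-10) = (321458267/169765974)*(-10) = -1607291335/84882987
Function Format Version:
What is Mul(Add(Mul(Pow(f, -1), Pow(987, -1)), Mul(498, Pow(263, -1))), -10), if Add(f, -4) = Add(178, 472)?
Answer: Rational(-1607291335, 84882987) ≈ -18.935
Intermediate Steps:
f = 654 (f = Add(4, Add(178, 472)) = Add(4, 650) = 654)
Mul(Add(Mul(Pow(f, -1), Pow(987, -1)), Mul(498, Pow(263, -1))), -10) = Mul(Add(Mul(Pow(654, -1), Pow(987, -1)), Mul(498, Pow(263, -1))), -10) = Mul(Add(Mul(Rational(1, 654), Rational(1, 987)), Mul(498, Rational(1, 263))), -10) = Mul(Add(Rational(1, 645498), Rational(498, 263)), -10) = Mul(Rational(321458267, 169765974), -10) = Rational(-1607291335, 84882987)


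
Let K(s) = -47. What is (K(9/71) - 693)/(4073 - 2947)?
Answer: -370/563 ≈ -0.65719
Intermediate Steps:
(K(9/71) - 693)/(4073 - 2947) = (-47 - 693)/(4073 - 2947) = -740/1126 = -740*1/1126 = -370/563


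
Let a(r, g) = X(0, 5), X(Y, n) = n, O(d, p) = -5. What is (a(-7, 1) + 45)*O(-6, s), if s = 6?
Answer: -250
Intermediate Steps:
a(r, g) = 5
(a(-7, 1) + 45)*O(-6, s) = (5 + 45)*(-5) = 50*(-5) = -250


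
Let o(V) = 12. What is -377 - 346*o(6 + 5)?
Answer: -4529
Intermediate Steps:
-377 - 346*o(6 + 5) = -377 - 346*12 = -377 - 4152 = -4529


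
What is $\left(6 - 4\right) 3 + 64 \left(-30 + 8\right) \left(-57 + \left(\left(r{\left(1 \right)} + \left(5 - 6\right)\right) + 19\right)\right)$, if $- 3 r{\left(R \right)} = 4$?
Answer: $\frac{170386}{3} \approx 56795.0$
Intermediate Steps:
$r{\left(R \right)} = - \frac{4}{3}$ ($r{\left(R \right)} = \left(- \frac{1}{3}\right) 4 = - \frac{4}{3}$)
$\left(6 - 4\right) 3 + 64 \left(-30 + 8\right) \left(-57 + \left(\left(r{\left(1 \right)} + \left(5 - 6\right)\right) + 19\right)\right) = \left(6 - 4\right) 3 + 64 \left(-30 + 8\right) \left(-57 + \left(\left(- \frac{4}{3} + \left(5 - 6\right)\right) + 19\right)\right) = 2 \cdot 3 + 64 \left(- 22 \left(-57 + \left(\left(- \frac{4}{3} + \left(5 - 6\right)\right) + 19\right)\right)\right) = 6 + 64 \left(- 22 \left(-57 + \left(\left(- \frac{4}{3} - 1\right) + 19\right)\right)\right) = 6 + 64 \left(- 22 \left(-57 + \left(- \frac{7}{3} + 19\right)\right)\right) = 6 + 64 \left(- 22 \left(-57 + \frac{50}{3}\right)\right) = 6 + 64 \left(\left(-22\right) \left(- \frac{121}{3}\right)\right) = 6 + 64 \cdot \frac{2662}{3} = 6 + \frac{170368}{3} = \frac{170386}{3}$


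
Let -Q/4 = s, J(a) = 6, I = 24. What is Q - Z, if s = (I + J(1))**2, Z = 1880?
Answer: -5480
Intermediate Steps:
s = 900 (s = (24 + 6)**2 = 30**2 = 900)
Q = -3600 (Q = -4*900 = -3600)
Q - Z = -3600 - 1*1880 = -3600 - 1880 = -5480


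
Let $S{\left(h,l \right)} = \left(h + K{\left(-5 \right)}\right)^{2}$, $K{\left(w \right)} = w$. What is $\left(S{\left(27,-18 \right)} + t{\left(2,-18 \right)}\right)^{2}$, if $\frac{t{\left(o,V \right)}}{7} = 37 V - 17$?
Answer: $18464209$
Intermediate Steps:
$t{\left(o,V \right)} = -119 + 259 V$ ($t{\left(o,V \right)} = 7 \left(37 V - 17\right) = 7 \left(-17 + 37 V\right) = -119 + 259 V$)
$S{\left(h,l \right)} = \left(-5 + h\right)^{2}$ ($S{\left(h,l \right)} = \left(h - 5\right)^{2} = \left(-5 + h\right)^{2}$)
$\left(S{\left(27,-18 \right)} + t{\left(2,-18 \right)}\right)^{2} = \left(\left(-5 + 27\right)^{2} + \left(-119 + 259 \left(-18\right)\right)\right)^{2} = \left(22^{2} - 4781\right)^{2} = \left(484 - 4781\right)^{2} = \left(-4297\right)^{2} = 18464209$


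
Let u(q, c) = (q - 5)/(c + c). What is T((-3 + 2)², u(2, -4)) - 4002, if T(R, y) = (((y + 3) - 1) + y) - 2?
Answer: -16005/4 ≈ -4001.3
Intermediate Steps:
u(q, c) = (-5 + q)/(2*c) (u(q, c) = (-5 + q)/((2*c)) = (-5 + q)*(1/(2*c)) = (-5 + q)/(2*c))
T(R, y) = 2*y (T(R, y) = (((3 + y) - 1) + y) - 2 = ((2 + y) + y) - 2 = (2 + 2*y) - 2 = 2*y)
T((-3 + 2)², u(2, -4)) - 4002 = 2*((½)*(-5 + 2)/(-4)) - 4002 = 2*((½)*(-¼)*(-3)) - 4002 = 2*(3/8) - 4002 = ¾ - 4002 = -16005/4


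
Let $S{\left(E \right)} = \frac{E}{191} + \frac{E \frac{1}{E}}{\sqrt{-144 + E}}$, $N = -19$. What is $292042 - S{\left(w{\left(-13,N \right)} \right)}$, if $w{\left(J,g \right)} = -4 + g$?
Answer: $\frac{55780045}{191} + \frac{i \sqrt{167}}{167} \approx 2.9204 \cdot 10^{5} + 0.077382 i$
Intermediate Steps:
$S{\left(E \right)} = \frac{1}{\sqrt{-144 + E}} + \frac{E}{191}$ ($S{\left(E \right)} = E \frac{1}{191} + 1 \frac{1}{\sqrt{-144 + E}} = \frac{E}{191} + \frac{1}{\sqrt{-144 + E}} = \frac{1}{\sqrt{-144 + E}} + \frac{E}{191}$)
$292042 - S{\left(w{\left(-13,N \right)} \right)} = 292042 - \left(\frac{1}{\sqrt{-144 - 23}} + \frac{-4 - 19}{191}\right) = 292042 - \left(\frac{1}{\sqrt{-144 - 23}} + \frac{1}{191} \left(-23\right)\right) = 292042 - \left(\frac{1}{\sqrt{-167}} - \frac{23}{191}\right) = 292042 - \left(- \frac{i \sqrt{167}}{167} - \frac{23}{191}\right) = 292042 - \left(- \frac{23}{191} - \frac{i \sqrt{167}}{167}\right) = 292042 + \left(\frac{23}{191} + \frac{i \sqrt{167}}{167}\right) = \frac{55780045}{191} + \frac{i \sqrt{167}}{167}$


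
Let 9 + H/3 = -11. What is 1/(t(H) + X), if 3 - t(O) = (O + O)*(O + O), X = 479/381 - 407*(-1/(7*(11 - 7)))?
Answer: -10668/153418717 ≈ -6.9535e-5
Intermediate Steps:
H = -60 (H = -27 + 3*(-11) = -27 - 33 = -60)
X = 168479/10668 (X = 479*(1/381) - 407/((-7*4)) = 479/381 - 407/(-28) = 479/381 - 407*(-1/28) = 479/381 + 407/28 = 168479/10668 ≈ 15.793)
t(O) = 3 - 4*O**2 (t(O) = 3 - (O + O)*(O + O) = 3 - 2*O*2*O = 3 - 4*O**2)
1/(t(H) + X) = 1/((3 - 4*(-60)**2) + 168479/10668) = 1/((3 - 4*3600) + 168479/10668) = 1/((3 - 14400) + 168479/10668) = 1/(-14397 + 168479/10668) = 1/(-153418717/10668) = -10668/153418717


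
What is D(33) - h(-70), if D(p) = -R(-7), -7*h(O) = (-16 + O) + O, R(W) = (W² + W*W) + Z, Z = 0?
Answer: -842/7 ≈ -120.29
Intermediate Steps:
R(W) = 2*W² (R(W) = (W² + W*W) + 0 = (W² + W²) + 0 = 2*W² + 0 = 2*W²)
h(O) = 16/7 - 2*O/7 (h(O) = -((-16 + O) + O)/7 = -(-16 + 2*O)/7 = 16/7 - 2*O/7)
D(p) = -98 (D(p) = -2*(-7)² = -2*49 = -1*98 = -98)
D(33) - h(-70) = -98 - (16/7 - 2/7*(-70)) = -98 - (16/7 + 20) = -98 - 1*156/7 = -98 - 156/7 = -842/7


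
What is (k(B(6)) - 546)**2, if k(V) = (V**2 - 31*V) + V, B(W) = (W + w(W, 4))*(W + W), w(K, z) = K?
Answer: 251856900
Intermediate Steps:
B(W) = 4*W**2 (B(W) = (W + W)*(W + W) = (2*W)*(2*W) = 4*W**2)
k(V) = V**2 - 30*V
(k(B(6)) - 546)**2 = ((4*6**2)*(-30 + 4*6**2) - 546)**2 = ((4*36)*(-30 + 4*36) - 546)**2 = (144*(-30 + 144) - 546)**2 = (144*114 - 546)**2 = (16416 - 546)**2 = 15870**2 = 251856900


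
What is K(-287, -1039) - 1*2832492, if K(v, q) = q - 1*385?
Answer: -2833916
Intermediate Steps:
K(v, q) = -385 + q (K(v, q) = q - 385 = -385 + q)
K(-287, -1039) - 1*2832492 = (-385 - 1039) - 1*2832492 = -1424 - 2832492 = -2833916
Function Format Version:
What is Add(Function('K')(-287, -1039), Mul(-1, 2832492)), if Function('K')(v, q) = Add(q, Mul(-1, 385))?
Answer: -2833916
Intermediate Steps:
Function('K')(v, q) = Add(-385, q) (Function('K')(v, q) = Add(q, -385) = Add(-385, q))
Add(Function('K')(-287, -1039), Mul(-1, 2832492)) = Add(Add(-385, -1039), Mul(-1, 2832492)) = Add(-1424, -2832492) = -2833916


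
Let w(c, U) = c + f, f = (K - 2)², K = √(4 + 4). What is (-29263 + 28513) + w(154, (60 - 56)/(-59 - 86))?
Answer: -584 - 8*√2 ≈ -595.31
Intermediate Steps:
K = 2*√2 (K = √8 = 2*√2 ≈ 2.8284)
f = (-2 + 2*√2)² (f = (2*√2 - 2)² = (-2 + 2*√2)² ≈ 0.68629)
w(c, U) = 12 + c - 8*√2 (w(c, U) = c + (12 - 8*√2) = 12 + c - 8*√2)
(-29263 + 28513) + w(154, (60 - 56)/(-59 - 86)) = (-29263 + 28513) + (12 + 154 - 8*√2) = -750 + (166 - 8*√2) = -584 - 8*√2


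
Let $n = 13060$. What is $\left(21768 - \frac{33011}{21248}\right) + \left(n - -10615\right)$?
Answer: $\frac{965539853}{21248} \approx 45441.0$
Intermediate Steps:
$\left(21768 - \frac{33011}{21248}\right) + \left(n - -10615\right) = \left(21768 - \frac{33011}{21248}\right) + \left(13060 - -10615\right) = \left(21768 - \frac{33011}{21248}\right) + \left(13060 + 10615\right) = \left(21768 - \frac{33011}{21248}\right) + 23675 = \frac{462493453}{21248} + 23675 = \frac{965539853}{21248}$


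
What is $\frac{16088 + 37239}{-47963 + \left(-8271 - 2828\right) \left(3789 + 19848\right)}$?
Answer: $- \frac{53327}{262395026} \approx -0.00020323$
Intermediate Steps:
$\frac{16088 + 37239}{-47963 + \left(-8271 - 2828\right) \left(3789 + 19848\right)} = \frac{53327}{-47963 - 262347063} = \frac{53327}{-262395026} = 53327 \left(- \frac{1}{262395026}\right) = - \frac{53327}{262395026}$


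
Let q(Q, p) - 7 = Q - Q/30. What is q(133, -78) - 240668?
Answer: -7215973/30 ≈ -2.4053e+5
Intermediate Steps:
q(Q, p) = 7 + 29*Q/30 (q(Q, p) = 7 + (Q - Q/30) = 7 + 29*Q/30)
q(133, -78) - 240668 = (7 + (29/30)*133) - 240668 = (7 + 3857/30) - 240668 = 4067/30 - 240668 = -7215973/30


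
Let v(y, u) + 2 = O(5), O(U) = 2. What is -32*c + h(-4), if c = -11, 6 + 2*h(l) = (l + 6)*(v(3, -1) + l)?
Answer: 345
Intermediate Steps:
v(y, u) = 0 (v(y, u) = -2 + 2 = 0)
h(l) = -3 + l*(6 + l)/2 (h(l) = -3 + ((l + 6)*(0 + l))/2 = -3 + ((6 + l)*l)/2 = -3 + (l*(6 + l))/2 = -3 + l*(6 + l)/2)
-32*c + h(-4) = -32*(-11) + (-3 + (½)*(-4)² + 3*(-4)) = 352 + (-3 + (½)*16 - 12) = 352 + (-3 + 8 - 12) = 352 - 7 = 345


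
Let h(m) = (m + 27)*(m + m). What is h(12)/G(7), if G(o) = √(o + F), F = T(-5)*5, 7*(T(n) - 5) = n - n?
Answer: 117*√2 ≈ 165.46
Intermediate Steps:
T(n) = 5 (T(n) = 5 + (n - n)/7 = 5 + (⅐)*0 = 5 + 0 = 5)
h(m) = 2*m*(27 + m) (h(m) = (27 + m)*(2*m) = 2*m*(27 + m))
F = 25 (F = 5*5 = 25)
G(o) = √(25 + o) (G(o) = √(o + 25) = √(25 + o))
h(12)/G(7) = (2*12*(27 + 12))/(√(25 + 7)) = (2*12*39)/(√32) = 936/((4*√2)) = 936*(√2/8) = 117*√2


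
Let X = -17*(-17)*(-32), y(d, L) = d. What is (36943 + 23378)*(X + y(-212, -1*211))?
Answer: -570636660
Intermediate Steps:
X = -9248 (X = 289*(-32) = -9248)
(36943 + 23378)*(X + y(-212, -1*211)) = (36943 + 23378)*(-9248 - 212) = 60321*(-9460) = -570636660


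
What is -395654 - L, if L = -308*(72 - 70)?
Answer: -395038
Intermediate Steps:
L = -616 (L = -308*2 = -616)
-395654 - L = -395654 - 1*(-616) = -395654 + 616 = -395038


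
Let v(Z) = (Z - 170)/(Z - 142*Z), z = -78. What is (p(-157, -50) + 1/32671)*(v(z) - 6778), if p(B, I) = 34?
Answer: -41402681021990/179657829 ≈ -2.3045e+5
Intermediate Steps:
v(Z) = -(-170 + Z)/(141*Z) (v(Z) = (-170 + Z)/((-141*Z)) = (-170 + Z)*(-1/(141*Z)) = -(-170 + Z)/(141*Z))
(p(-157, -50) + 1/32671)*(v(z) - 6778) = (34 + 1/32671)*((1/141)*(170 - 1*(-78))/(-78) - 6778) = (34 + 1/32671)*((1/141)*(-1/78)*(170 + 78) - 6778) = 1110815*((1/141)*(-1/78)*248 - 6778)/32671 = 1110815*(-124/5499 - 6778)/32671 = (1110815/32671)*(-37272346/5499) = -41402681021990/179657829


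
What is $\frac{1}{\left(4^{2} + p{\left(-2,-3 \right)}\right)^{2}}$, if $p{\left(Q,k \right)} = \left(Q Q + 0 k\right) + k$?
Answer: $\frac{1}{289} \approx 0.0034602$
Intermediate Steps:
$p{\left(Q,k \right)} = k + Q^{2}$ ($p{\left(Q,k \right)} = \left(Q^{2} + 0\right) + k = Q^{2} + k = k + Q^{2}$)
$\frac{1}{\left(4^{2} + p{\left(-2,-3 \right)}\right)^{2}} = \frac{1}{\left(4^{2} - \left(3 - \left(-2\right)^{2}\right)\right)^{2}} = \frac{1}{\left(16 + \left(-3 + 4\right)\right)^{2}} = \frac{1}{\left(16 + 1\right)^{2}} = \frac{1}{17^{2}} = \frac{1}{289}$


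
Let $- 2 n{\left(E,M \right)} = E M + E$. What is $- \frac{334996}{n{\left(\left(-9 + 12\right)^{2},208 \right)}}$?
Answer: $\frac{669992}{1881} \approx 356.19$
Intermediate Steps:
$n{\left(E,M \right)} = - \frac{E}{2} - \frac{E M}{2}$ ($n{\left(E,M \right)} = - \frac{E M + E}{2} = - \frac{E + E M}{2} = - \frac{E}{2} - \frac{E M}{2}$)
$- \frac{334996}{n{\left(\left(-9 + 12\right)^{2},208 \right)}} = - \frac{334996}{\left(- \frac{1}{2}\right) \left(-9 + 12\right)^{2} \left(1 + 208\right)} = - \frac{334996}{\left(- \frac{1}{2}\right) 3^{2} \cdot 209} = - \frac{334996}{\left(- \frac{1}{2}\right) 9 \cdot 209} = - \frac{334996}{- \frac{1881}{2}} = \left(-334996\right) \left(- \frac{2}{1881}\right) = \frac{669992}{1881}$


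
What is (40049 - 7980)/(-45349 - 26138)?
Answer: -32069/71487 ≈ -0.44860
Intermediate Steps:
(40049 - 7980)/(-45349 - 26138) = 32069/(-71487) = 32069*(-1/71487) = -32069/71487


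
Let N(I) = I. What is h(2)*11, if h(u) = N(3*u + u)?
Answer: 88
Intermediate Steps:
h(u) = 4*u (h(u) = 3*u + u = 4*u)
h(2)*11 = (4*2)*11 = 8*11 = 88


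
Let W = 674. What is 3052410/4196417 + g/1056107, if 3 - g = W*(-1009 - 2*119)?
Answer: 6750680324447/4431865368619 ≈ 1.5232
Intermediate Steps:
g = 840481 (g = 3 - 674*(-1009 - 2*119) = 3 - 674*(-1009 - 238) = 3 - 674*(-1247) = 3 - 1*(-840478) = 3 + 840478 = 840481)
3052410/4196417 + g/1056107 = 3052410/4196417 + 840481/1056107 = 6750680324447/4431865368619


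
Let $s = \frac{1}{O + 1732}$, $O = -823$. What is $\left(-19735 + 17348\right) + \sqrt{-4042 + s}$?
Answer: $-2387 + \frac{i \sqrt{371091877}}{303} \approx -2387.0 + 63.577 i$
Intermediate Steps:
$s = \frac{1}{909}$ ($s = \frac{1}{-823 + 1732} = \frac{1}{909} \approx 0.0011001$)
$\left(-19735 + 17348\right) + \sqrt{-4042 + s} = \left(-19735 + 17348\right) + \sqrt{-4042 + \frac{1}{909}} = -2387 + \sqrt{- \frac{3674177}{909}} = -2387 + \frac{i \sqrt{371091877}}{303}$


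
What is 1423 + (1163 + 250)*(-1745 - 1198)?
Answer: -4157036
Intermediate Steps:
1423 + (1163 + 250)*(-1745 - 1198) = 1423 + 1413*(-2943) = 1423 - 4158459 = -4157036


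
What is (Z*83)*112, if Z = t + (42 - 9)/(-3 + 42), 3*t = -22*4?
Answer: -10327856/39 ≈ -2.6482e+5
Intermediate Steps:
t = -88/3 (t = (-22*4)/3 = (⅓)*(-88) = -88/3 ≈ -29.333)
Z = -1111/39 (Z = -88/3 + (42 - 9)/(-3 + 42) = -88/3 + 33/39 = -88/3 + 33*(1/39) = -88/3 + 11/13 = -1111/39 ≈ -28.487)
(Z*83)*112 = -1111/39*83*112 = -92213/39*112 = -10327856/39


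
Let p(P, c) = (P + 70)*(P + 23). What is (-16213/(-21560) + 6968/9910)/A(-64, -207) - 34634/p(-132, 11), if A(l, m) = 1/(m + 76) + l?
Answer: -3116164449039259/605359928573400 ≈ -5.1476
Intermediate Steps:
p(P, c) = (23 + P)*(70 + P) (p(P, c) = (70 + P)*(23 + P) = (23 + P)*(70 + P))
A(l, m) = l + 1/(76 + m) (A(l, m) = 1/(76 + m) + l = l + 1/(76 + m))
(-16213/(-21560) + 6968/9910)/A(-64, -207) - 34634/p(-132, 11) = (-16213/(-21560) + 6968/9910)/(((1 + 76*(-64) - 64*(-207))/(76 - 207))) - 34634/(1610 + (-132)**2 + 93*(-132)) = (-16213*(-1/21560) + 6968*(1/9910))/(((1 - 4864 + 13248)/(-131))) - 34634/(1610 + 17424 - 12276) = (16213/21560 + 3484/4955)/((-1/131*8385)) - 34634/6758 = 31090091/(21365960*(-8385/131)) - 34634*1/6758 = (31090091/21365960)*(-131/8385) - 17317/3379 = -4072801921/179153574600 - 17317/3379 = -3116164449039259/605359928573400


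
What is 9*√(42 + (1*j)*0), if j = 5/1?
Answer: 9*√42 ≈ 58.327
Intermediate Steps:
j = 5 (j = 5*1 = 5)
9*√(42 + (1*j)*0) = 9*√(42 + (1*5)*0) = 9*√(42 + 5*0) = 9*√(42 + 0) = 9*√42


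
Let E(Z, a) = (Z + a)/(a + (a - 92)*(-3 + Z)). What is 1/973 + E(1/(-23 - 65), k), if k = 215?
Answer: -18394512/13305775 ≈ -1.3824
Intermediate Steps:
E(Z, a) = (Z + a)/(a + (-92 + a)*(-3 + Z))
1/973 + E(1/(-23 - 65), k) = 1/973 + (1/(-23 - 65) + 215)/(276 - 92/(-23 - 65) - 2*215 + 215/(-23 - 65)) = 1/973 + (1/(-88) + 215)/(276 - 92/(-88) - 430 + 215/(-88)) = 1/973 + (-1/88 + 215)/(276 - 92*(-1/88) - 430 - 1/88*215) = 1/973 + (18919/88)/(276 + 23/22 - 430 - 215/88) = 1/973 + (18919/88)/(-13675/88) = 1/973 - 88/13675*18919/88 = 1/973 - 18919/13675 = -18394512/13305775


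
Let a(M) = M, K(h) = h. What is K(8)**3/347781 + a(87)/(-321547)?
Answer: 134375117/111827937207 ≈ 0.0012016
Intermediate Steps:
K(8)**3/347781 + a(87)/(-321547) = 8**3/347781 + 87/(-321547) = 512*(1/347781) + 87*(-1/321547) = 512/347781 - 87/321547 = 134375117/111827937207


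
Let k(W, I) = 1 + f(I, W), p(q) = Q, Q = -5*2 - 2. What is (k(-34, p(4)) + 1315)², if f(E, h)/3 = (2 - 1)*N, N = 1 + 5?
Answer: 1779556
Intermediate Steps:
N = 6
Q = -12 (Q = -10 - 2 = -12)
f(E, h) = 18 (f(E, h) = 3*((2 - 1)*6) = 3*(1*6) = 3*6 = 18)
p(q) = -12
k(W, I) = 19 (k(W, I) = 1 + 18 = 19)
(k(-34, p(4)) + 1315)² = (19 + 1315)² = 1334² = 1779556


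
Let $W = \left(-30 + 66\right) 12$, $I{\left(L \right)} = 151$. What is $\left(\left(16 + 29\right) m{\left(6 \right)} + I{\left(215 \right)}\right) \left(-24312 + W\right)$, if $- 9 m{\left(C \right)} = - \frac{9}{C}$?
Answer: $-3784980$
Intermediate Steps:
$m{\left(C \right)} = \frac{1}{C}$ ($m{\left(C \right)} = - \frac{\left(-9\right) \frac{1}{C}}{9} = \frac{1}{C}$)
$W = 432$ ($W = 36 \cdot 12 = 432$)
$\left(\left(16 + 29\right) m{\left(6 \right)} + I{\left(215 \right)}\right) \left(-24312 + W\right) = \left(\frac{16 + 29}{6} + 151\right) \left(-24312 + 432\right) = \left(45 \cdot \frac{1}{6} + 151\right) \left(-23880\right) = \left(\frac{15}{2} + 151\right) \left(-23880\right) = \frac{317}{2} \left(-23880\right) = -3784980$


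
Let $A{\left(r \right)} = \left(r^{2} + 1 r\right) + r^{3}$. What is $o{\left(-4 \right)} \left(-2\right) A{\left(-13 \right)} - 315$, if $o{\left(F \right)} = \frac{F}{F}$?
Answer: $3767$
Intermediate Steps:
$o{\left(F \right)} = 1$
$A{\left(r \right)} = r + r^{2} + r^{3}$ ($A{\left(r \right)} = \left(r^{2} + r\right) + r^{3} = \left(r + r^{2}\right) + r^{3} = r + r^{2} + r^{3}$)
$o{\left(-4 \right)} \left(-2\right) A{\left(-13 \right)} - 315 = 1 \left(-2\right) \left(- 13 \left(1 - 13 + \left(-13\right)^{2}\right)\right) - 315 = - 2 \left(- 13 \left(1 - 13 + 169\right)\right) - 315 = - 2 \left(\left(-13\right) 157\right) - 315 = \left(-2\right) \left(-2041\right) - 315 = 4082 - 315 = 3767$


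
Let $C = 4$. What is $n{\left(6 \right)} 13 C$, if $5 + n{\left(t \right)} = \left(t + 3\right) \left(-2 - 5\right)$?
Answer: $-3536$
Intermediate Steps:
$n{\left(t \right)} = -26 - 7 t$ ($n{\left(t \right)} = -5 + \left(t + 3\right) \left(-2 - 5\right) = -5 + \left(3 + t\right) \left(-7\right) = -5 - \left(21 + 7 t\right) = -26 - 7 t$)
$n{\left(6 \right)} 13 C = \left(-26 - 42\right) 13 \cdot 4 = \left(-68\right) 13 \cdot 4 = \left(-884\right) 4 = -3536$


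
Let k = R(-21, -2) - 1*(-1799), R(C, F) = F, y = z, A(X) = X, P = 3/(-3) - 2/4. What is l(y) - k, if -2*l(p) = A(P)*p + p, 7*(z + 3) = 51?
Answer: -25143/14 ≈ -1795.9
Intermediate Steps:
z = 30/7 (z = -3 + (⅐)*51 = -3 + 51/7 = 30/7 ≈ 4.2857)
P = -3/2 (P = 3*(-⅓) - 2*¼ = -1 - ½ = -3/2 ≈ -1.5000)
y = 30/7 ≈ 4.2857
l(p) = p/4 (l(p) = -(-3*p/2 + p)/2 = -(-1)*p/4 = p/4)
k = 1797 (k = -2 - 1*(-1799) = -2 + 1799 = 1797)
l(y) - k = (¼)*(30/7) - 1*1797 = 15/14 - 1797 = -25143/14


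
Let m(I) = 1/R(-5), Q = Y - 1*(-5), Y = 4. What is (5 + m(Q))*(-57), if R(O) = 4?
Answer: -1197/4 ≈ -299.25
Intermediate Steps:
Q = 9 (Q = 4 - 1*(-5) = 4 + 5 = 9)
m(I) = 1/4
(5 + m(Q))*(-57) = (5 + 1/4)*(-57) = (21/4)*(-57) = -1197/4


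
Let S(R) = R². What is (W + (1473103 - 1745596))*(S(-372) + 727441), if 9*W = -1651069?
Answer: -3552918082450/9 ≈ -3.9477e+11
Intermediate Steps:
W = -1651069/9 (W = (⅑)*(-1651069) = -1651069/9 ≈ -1.8345e+5)
(W + (1473103 - 1745596))*(S(-372) + 727441) = (-1651069/9 + (1473103 - 1745596))*((-372)² + 727441) = (-1651069/9 - 272493)*(138384 + 727441) = -4103506/9*865825 = -3552918082450/9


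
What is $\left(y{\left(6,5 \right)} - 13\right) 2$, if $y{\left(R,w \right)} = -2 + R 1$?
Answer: $-18$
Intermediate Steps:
$y{\left(R,w \right)} = -2 + R$
$\left(y{\left(6,5 \right)} - 13\right) 2 = \left(\left(-2 + 6\right) - 13\right) 2 = \left(4 - 13\right) 2 = \left(-9\right) 2 = -18$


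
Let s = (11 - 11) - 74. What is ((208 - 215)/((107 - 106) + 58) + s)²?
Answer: 19123129/3481 ≈ 5493.6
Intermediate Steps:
s = -74 (s = 0 - 74 = -74)
((208 - 215)/((107 - 106) + 58) + s)² = ((208 - 215)/((107 - 106) + 58) - 74)² = (-7/(1 + 58) - 74)² = (-7/59 - 74)² = (-4373/59)² = 19123129/3481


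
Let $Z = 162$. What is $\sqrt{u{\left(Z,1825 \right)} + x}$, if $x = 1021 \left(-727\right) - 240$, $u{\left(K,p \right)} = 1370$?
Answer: $i \sqrt{741137} \approx 860.89 i$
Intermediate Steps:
$x = -742507$ ($x = -742267 - 240 = -742507$)
$\sqrt{u{\left(Z,1825 \right)} + x} = \sqrt{1370 - 742507} = \sqrt{-741137} = i \sqrt{741137}$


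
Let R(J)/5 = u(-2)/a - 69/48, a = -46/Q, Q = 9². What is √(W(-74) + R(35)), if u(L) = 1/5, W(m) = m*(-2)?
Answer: √1176933/92 ≈ 11.792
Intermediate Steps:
W(m) = -2*m
u(L) = ⅕
Q = 81
a = -46/81 ≈ -0.56790
R(J) = -3293/368 (R(J) = 5*(1/(5*(-46/81)) - 69/48) = 5*((⅕)*(-81/46) - 69*1/48) = 5*(-81/230 - 23/16) = 5*(-3293/1840) = -3293/368)
√(W(-74) + R(35)) = √(-2*(-74) - 3293/368) = √(148 - 3293/368) = √(51171/368) = √1176933/92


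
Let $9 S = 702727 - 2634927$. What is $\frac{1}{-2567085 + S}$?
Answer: $- \frac{9}{25035965} \approx -3.5948 \cdot 10^{-7}$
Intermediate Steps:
$S = - \frac{1932200}{9}$ ($S = \frac{702727 - 2634927}{9} = \frac{1}{9} \left(-1932200\right) = - \frac{1932200}{9} \approx -2.1469 \cdot 10^{5}$)
$\frac{1}{-2567085 + S} = \frac{1}{-2567085 - \frac{1932200}{9}} = \frac{1}{- \frac{25035965}{9}} = - \frac{9}{25035965}$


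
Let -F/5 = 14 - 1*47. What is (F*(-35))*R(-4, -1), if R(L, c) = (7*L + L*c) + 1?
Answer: 132825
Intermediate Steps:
F = 165 (F = -5*(14 - 1*47) = -5*(14 - 47) = -5*(-33) = 165)
R(L, c) = 1 + 7*L + L*c
(F*(-35))*R(-4, -1) = (165*(-35))*(1 + 7*(-4) - 4*(-1)) = -5775*(1 - 28 + 4) = -5775*(-23) = 132825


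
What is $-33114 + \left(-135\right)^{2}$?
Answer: $-14889$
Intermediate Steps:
$-33114 + \left(-135\right)^{2} = -33114 + 18225 = -14889$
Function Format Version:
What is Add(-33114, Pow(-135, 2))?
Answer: -14889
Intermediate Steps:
Add(-33114, Pow(-135, 2)) = Add(-33114, 18225) = -14889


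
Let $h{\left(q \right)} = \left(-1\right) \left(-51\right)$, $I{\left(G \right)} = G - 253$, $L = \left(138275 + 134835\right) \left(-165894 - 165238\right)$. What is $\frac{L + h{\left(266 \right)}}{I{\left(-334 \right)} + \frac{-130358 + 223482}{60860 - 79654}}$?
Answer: $\frac{849822022027193}{5562601} \approx 1.5277 \cdot 10^{8}$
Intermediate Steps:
$L = -90435460520$ ($L = 273110 \left(-331132\right) = -90435460520$)
$I{\left(G \right)} = -253 + G$
$h{\left(q \right)} = 51$
$\frac{L + h{\left(266 \right)}}{I{\left(-334 \right)} + \frac{-130358 + 223482}{60860 - 79654}} = \frac{-90435460520 + 51}{\left(-253 - 334\right) + \frac{-130358 + 223482}{60860 - 79654}} = - \frac{90435460469}{-587 + \frac{93124}{-18794}} = - \frac{90435460469}{-587 + 93124 \left(- \frac{1}{18794}\right)} = - \frac{90435460469}{-587 - \frac{46562}{9397}} = - \frac{90435460469}{- \frac{5562601}{9397}} = \left(-90435460469\right) \left(- \frac{9397}{5562601}\right) = \frac{849822022027193}{5562601}$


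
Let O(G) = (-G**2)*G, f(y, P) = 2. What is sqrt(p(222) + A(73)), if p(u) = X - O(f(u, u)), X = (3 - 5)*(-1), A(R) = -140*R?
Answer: I*sqrt(10210) ≈ 101.04*I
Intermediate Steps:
O(G) = -G**3
X = 2 (X = -2*(-1) = 2)
p(u) = 10 (p(u) = 2 - (-1)*2**3 = 2 - (-1)*8 = 2 - 1*(-8) = 2 + 8 = 10)
sqrt(p(222) + A(73)) = sqrt(10 - 140*73) = sqrt(10 - 10220) = sqrt(-10210) = I*sqrt(10210)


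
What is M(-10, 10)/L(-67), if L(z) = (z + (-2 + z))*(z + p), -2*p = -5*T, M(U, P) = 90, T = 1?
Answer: 15/1462 ≈ 0.010260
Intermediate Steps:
p = 5/2 (p = -(-5)/2 = -½*(-5) = 5/2 ≈ 2.5000)
L(z) = (-2 + 2*z)*(5/2 + z) (L(z) = (z + (-2 + z))*(z + 5/2) = (-2 + 2*z)*(5/2 + z))
M(-10, 10)/L(-67) = 90/(-5 + 2*(-67)² + 3*(-67)) = 90/(-5 + 2*4489 - 201) = 90/(-5 + 8978 - 201) = 90/8772 = 90*(1/8772) = 15/1462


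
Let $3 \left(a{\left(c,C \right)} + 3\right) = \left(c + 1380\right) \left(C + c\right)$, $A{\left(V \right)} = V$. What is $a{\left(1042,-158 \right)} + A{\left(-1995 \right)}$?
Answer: $\frac{2135054}{3} \approx 7.1169 \cdot 10^{5}$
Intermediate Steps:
$a{\left(c,C \right)} = -3 + \frac{\left(1380 + c\right) \left(C + c\right)}{3}$ ($a{\left(c,C \right)} = -3 + \frac{\left(c + 1380\right) \left(C + c\right)}{3} = -3 + \frac{\left(1380 + c\right) \left(C + c\right)}{3}$)
$a{\left(1042,-158 \right)} + A{\left(-1995 \right)} = \left(-3 + 460 \left(-158\right) + 460 \cdot 1042 + \frac{1042^{2}}{3} + \frac{1}{3} \left(-158\right) 1042\right) - 1995 = \left(-3 - 72680 + 479320 + \frac{1}{3} \cdot 1085764 - \frac{164636}{3}\right) - 1995 = \left(-3 - 72680 + 479320 + \frac{1085764}{3} - \frac{164636}{3}\right) - 1995 = \frac{2141039}{3} - 1995 = \frac{2135054}{3}$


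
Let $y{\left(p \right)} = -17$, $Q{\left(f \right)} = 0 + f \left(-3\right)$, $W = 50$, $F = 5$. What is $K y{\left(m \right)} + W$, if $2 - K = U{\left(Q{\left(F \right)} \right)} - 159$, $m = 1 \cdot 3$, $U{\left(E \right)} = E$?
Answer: $-2942$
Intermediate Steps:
$Q{\left(f \right)} = - 3 f$ ($Q{\left(f \right)} = 0 - 3 f = - 3 f$)
$m = 3$
$K = 176$ ($K = 2 - \left(\left(-3\right) 5 - 159\right) = 2 - \left(-15 - 159\right) = 2 - -174 = 2 + 174 = 176$)
$K y{\left(m \right)} + W = 176 \left(-17\right) + 50 = -2992 + 50 = -2942$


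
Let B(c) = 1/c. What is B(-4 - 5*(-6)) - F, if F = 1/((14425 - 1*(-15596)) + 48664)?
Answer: 78659/2045810 ≈ 0.038449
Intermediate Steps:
F = 1/78685 (F = 1/((14425 + 15596) + 48664) = 1/(30021 + 48664) = 1/78685 ≈ 1.2709e-5)
B(-4 - 5*(-6)) - F = 1/(-4 - 5*(-6)) - 1*1/78685 = 1/(-4 + 30) - 1/78685 = 1/26 - 1/78685 = 78659/2045810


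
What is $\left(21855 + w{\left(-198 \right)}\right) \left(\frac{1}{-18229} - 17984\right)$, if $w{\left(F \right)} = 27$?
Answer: $- \frac{7173583434234}{18229} \approx -3.9353 \cdot 10^{8}$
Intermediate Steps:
$\left(21855 + w{\left(-198 \right)}\right) \left(\frac{1}{-18229} - 17984\right) = \left(21855 + 27\right) \left(\frac{1}{-18229} - 17984\right) = 21882 \left(- \frac{1}{18229} - 17984\right) = 21882 \left(- \frac{327830337}{18229}\right) = - \frac{7173583434234}{18229}$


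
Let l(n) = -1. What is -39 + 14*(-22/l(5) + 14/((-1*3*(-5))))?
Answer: 4231/15 ≈ 282.07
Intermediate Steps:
-39 + 14*(-22/l(5) + 14/((-1*3*(-5)))) = -39 + 14*(-22/(-1) + 14/((-1*3*(-5)))) = -39 + 14*(-22*(-1) + 14/((-3*(-5)))) = -39 + 14*(22 + 14/15) = -39 + 14*(344/15) = -39 + 4816/15 = 4231/15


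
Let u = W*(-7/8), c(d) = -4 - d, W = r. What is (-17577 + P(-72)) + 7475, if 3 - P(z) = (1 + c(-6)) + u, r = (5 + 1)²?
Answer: -20141/2 ≈ -10071.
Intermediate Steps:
r = 36 (r = 6² = 36)
W = 36
u = -63/2 (u = 36*(-7/8) = -63/2 ≈ -31.500)
P(z) = 63/2 (P(z) = 3 - ((1 + (-4 - 1*(-6))) - 63/2) = 3 - ((1 + (-4 + 6)) - 63/2) = 3 - ((1 + 2) - 63/2) = 3 - (3 - 63/2) = 3 - 1*(-57/2) = 3 + 57/2 = 63/2)
(-17577 + P(-72)) + 7475 = (-17577 + 63/2) + 7475 = -35091/2 + 7475 = -20141/2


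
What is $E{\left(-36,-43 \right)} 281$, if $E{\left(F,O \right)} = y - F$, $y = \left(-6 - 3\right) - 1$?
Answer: $7306$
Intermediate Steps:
$y = -10$ ($y = -9 - 1 = -10$)
$E{\left(F,O \right)} = -10 - F$
$E{\left(-36,-43 \right)} 281 = \left(-10 - -36\right) 281 = \left(-10 + 36\right) 281 = 26 \cdot 281 = 7306$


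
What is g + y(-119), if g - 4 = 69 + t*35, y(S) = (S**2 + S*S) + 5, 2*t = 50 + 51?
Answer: 60335/2 ≈ 30168.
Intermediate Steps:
t = 101/2 (t = (50 + 51)/2 = (1/2)*101 = 101/2 ≈ 50.500)
y(S) = 5 + 2*S**2 (y(S) = (S**2 + S**2) + 5 = 2*S**2 + 5 = 5 + 2*S**2)
g = 3681/2 (g = 4 + (69 + (101/2)*35) = 4 + (69 + 3535/2) = 4 + 3673/2 = 3681/2 ≈ 1840.5)
g + y(-119) = 3681/2 + (5 + 2*(-119)**2) = 3681/2 + (5 + 2*14161) = 3681/2 + (5 + 28322) = 3681/2 + 28327 = 60335/2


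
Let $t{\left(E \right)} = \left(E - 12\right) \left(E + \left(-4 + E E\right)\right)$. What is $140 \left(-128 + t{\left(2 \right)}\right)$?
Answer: $-20720$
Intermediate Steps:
$t{\left(E \right)} = \left(-12 + E\right) \left(-4 + E + E^{2}\right)$ ($t{\left(E \right)} = \left(-12 + E\right) \left(E + \left(-4 + E^{2}\right)\right) = \left(-12 + E\right) \left(-4 + E + E^{2}\right)$)
$140 \left(-128 + t{\left(2 \right)}\right) = 140 \left(-128 + \left(48 + 2^{3} - 32 - 11 \cdot 2^{2}\right)\right) = 140 \left(-128 + \left(48 + 8 - 32 - 44\right)\right) = 140 \left(-128 - 20\right) = 140 \left(-148\right) = -20720$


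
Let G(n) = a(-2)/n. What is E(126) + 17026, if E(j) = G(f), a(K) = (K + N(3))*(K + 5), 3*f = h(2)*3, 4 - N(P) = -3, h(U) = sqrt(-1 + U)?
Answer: 17041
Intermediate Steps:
N(P) = 7 (N(P) = 4 - 1*(-3) = 4 + 3 = 7)
f = 1 (f = (sqrt(-1 + 2)*3)/3 = (sqrt(1)*3)/3 = (1*3)/3 = (1/3)*3 = 1)
a(K) = (5 + K)*(7 + K) (a(K) = (K + 7)*(K + 5) = (7 + K)*(5 + K) = (5 + K)*(7 + K))
G(n) = 15/n (G(n) = (35 + (-2)**2 + 12*(-2))/n = (35 + 4 - 24)/n = 15/n)
E(j) = 15 (E(j) = 15/1 = 15*1 = 15)
E(126) + 17026 = 15 + 17026 = 17041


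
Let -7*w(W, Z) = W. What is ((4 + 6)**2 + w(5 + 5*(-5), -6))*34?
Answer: 24480/7 ≈ 3497.1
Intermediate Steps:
w(W, Z) = -W/7
((4 + 6)**2 + w(5 + 5*(-5), -6))*34 = ((4 + 6)**2 - (5 + 5*(-5))/7)*34 = (10**2 - (5 - 25)/7)*34 = (100 - 1/7*(-20))*34 = (100 + 20/7)*34 = (720/7)*34 = 24480/7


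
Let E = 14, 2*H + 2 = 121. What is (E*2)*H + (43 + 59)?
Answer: 1768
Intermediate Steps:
H = 119/2 (H = -1 + (½)*121 = -1 + 121/2 = 119/2 ≈ 59.500)
(E*2)*H + (43 + 59) = (14*2)*(119/2) + (43 + 59) = 28*(119/2) + 102 = 1666 + 102 = 1768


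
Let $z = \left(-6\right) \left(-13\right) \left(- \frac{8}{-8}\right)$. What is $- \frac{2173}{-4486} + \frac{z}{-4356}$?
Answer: $\frac{379820}{814209} \approx 0.46649$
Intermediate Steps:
$z = 78$ ($z = 78 \left(\left(-8\right) \left(- \frac{1}{8}\right)\right) = 78 \cdot 1 = 78$)
$- \frac{2173}{-4486} + \frac{z}{-4356} = - \frac{2173}{-4486} + \frac{78}{-4356} = \left(-2173\right) \left(- \frac{1}{4486}\right) + 78 \left(- \frac{1}{4356}\right) = \frac{2173}{4486} - \frac{13}{726} = \frac{379820}{814209}$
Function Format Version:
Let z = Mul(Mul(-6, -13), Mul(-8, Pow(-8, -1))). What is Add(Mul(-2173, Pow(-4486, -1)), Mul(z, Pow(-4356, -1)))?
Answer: Rational(379820, 814209) ≈ 0.46649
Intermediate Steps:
z = 78 (z = Mul(78, Mul(-8, Rational(-1, 8))) = Mul(78, 1) = 78)
Add(Mul(-2173, Pow(-4486, -1)), Mul(z, Pow(-4356, -1))) = Add(Mul(-2173, Pow(-4486, -1)), Mul(78, Pow(-4356, -1))) = Add(Mul(-2173, Rational(-1, 4486)), Mul(78, Rational(-1, 4356))) = Add(Rational(2173, 4486), Rational(-13, 726)) = Rational(379820, 814209)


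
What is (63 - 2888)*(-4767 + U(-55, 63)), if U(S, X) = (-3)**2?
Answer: 13441350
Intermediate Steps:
U(S, X) = 9
(63 - 2888)*(-4767 + U(-55, 63)) = (63 - 2888)*(-4767 + 9) = -2825*(-4758) = 13441350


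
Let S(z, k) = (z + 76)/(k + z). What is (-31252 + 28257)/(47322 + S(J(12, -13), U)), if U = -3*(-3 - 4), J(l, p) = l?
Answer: -8985/141974 ≈ -0.063286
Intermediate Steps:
U = 21 (U = -3*(-7) = 21)
S(z, k) = (76 + z)/(k + z)
(-31252 + 28257)/(47322 + S(J(12, -13), U)) = (-31252 + 28257)/(47322 + (76 + 12)/(21 + 12)) = -2995/(47322 + 88/33) = -2995/(47322 + (1/33)*88) = -2995/(47322 + 8/3) = -2995/141974/3 = -2995*3/141974 = -8985/141974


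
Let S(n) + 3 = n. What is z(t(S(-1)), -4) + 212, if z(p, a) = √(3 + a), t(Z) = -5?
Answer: 212 + I ≈ 212.0 + 1.0*I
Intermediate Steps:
S(n) = -3 + n
z(t(S(-1)), -4) + 212 = √(3 - 4) + 212 = √(-1) + 212 = I + 212 = 212 + I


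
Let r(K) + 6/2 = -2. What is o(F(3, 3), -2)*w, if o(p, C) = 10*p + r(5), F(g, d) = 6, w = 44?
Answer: 2420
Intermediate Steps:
r(K) = -5 (r(K) = -3 - 2 = -5)
o(p, C) = -5 + 10*p (o(p, C) = 10*p - 5 = -5 + 10*p)
o(F(3, 3), -2)*w = (-5 + 10*6)*44 = (-5 + 60)*44 = 55*44 = 2420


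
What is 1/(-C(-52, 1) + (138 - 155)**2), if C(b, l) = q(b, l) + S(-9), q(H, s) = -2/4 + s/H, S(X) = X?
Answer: 52/15523 ≈ 0.0033499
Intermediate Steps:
q(H, s) = -1/2 + s/H (q(H, s) = -2*1/4 + s/H = -1/2 + s/H)
C(b, l) = -9 + (l - b/2)/b (C(b, l) = (l - b/2)/b - 9 = -9 + (l - b/2)/b)
1/(-C(-52, 1) + (138 - 155)**2) = 1/(-(-19/2 + 1/(-52)) + (138 - 155)**2) = 1/(-(-19/2 + 1*(-1/52)) + (-17)**2) = 1/(-(-19/2 - 1/52) + 289) = 1/(-1*(-495/52) + 289) = 1/(495/52 + 289) = 1/(15523/52) = 52/15523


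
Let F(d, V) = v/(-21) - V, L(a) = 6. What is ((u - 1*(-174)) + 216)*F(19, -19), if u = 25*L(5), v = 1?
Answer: 71640/7 ≈ 10234.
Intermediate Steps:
F(d, V) = -1/21 - V (F(d, V) = 1/(-21) - V = 1*(-1/21) - V = -1/21 - V)
u = 150 (u = 25*6 = 150)
((u - 1*(-174)) + 216)*F(19, -19) = ((150 - 1*(-174)) + 216)*(-1/21 - 1*(-19)) = ((150 + 174) + 216)*(-1/21 + 19) = (324 + 216)*(398/21) = 540*(398/21) = 71640/7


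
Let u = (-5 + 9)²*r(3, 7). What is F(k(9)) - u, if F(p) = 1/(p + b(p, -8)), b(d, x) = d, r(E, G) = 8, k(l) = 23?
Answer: -5887/46 ≈ -127.98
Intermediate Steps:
u = 128 (u = (-5 + 9)²*8 = 4²*8 = 16*8 = 128)
F(p) = 1/(2*p) (F(p) = 1/(p + p) = 1/(2*p))
F(k(9)) - u = (½)/23 - 1*128 = (½)*(1/23) - 128 = 1/46 - 128 = -5887/46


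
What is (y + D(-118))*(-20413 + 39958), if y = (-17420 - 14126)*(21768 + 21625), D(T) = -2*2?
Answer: -26754673250190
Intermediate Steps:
D(T) = -4
y = -1368875578 (y = -31546*43393 = -1368875578)
(y + D(-118))*(-20413 + 39958) = (-1368875578 - 4)*(-20413 + 39958) = -1368875582*19545 = -26754673250190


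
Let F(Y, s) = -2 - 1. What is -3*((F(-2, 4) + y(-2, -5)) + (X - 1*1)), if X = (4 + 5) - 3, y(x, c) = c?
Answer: 9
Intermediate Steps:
F(Y, s) = -3
X = 6 (X = 9 - 3 = 6)
-3*((F(-2, 4) + y(-2, -5)) + (X - 1*1)) = -3*((-3 - 5) + (6 - 1*1)) = -3*(-8 + (6 - 1)) = -3*(-8 + 5) = -3*(-3) = 9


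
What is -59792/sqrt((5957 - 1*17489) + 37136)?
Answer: -808*sqrt(6401)/173 ≈ -373.67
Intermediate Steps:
-59792/sqrt((5957 - 1*17489) + 37136) = -59792/sqrt((5957 - 17489) + 37136) = -59792/sqrt(-11532 + 37136) = -59792*sqrt(6401)/12802 = -808*sqrt(6401)/173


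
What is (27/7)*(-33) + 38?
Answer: -625/7 ≈ -89.286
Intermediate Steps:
(27/7)*(-33) + 38 = -891/7 + 38 = -625/7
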